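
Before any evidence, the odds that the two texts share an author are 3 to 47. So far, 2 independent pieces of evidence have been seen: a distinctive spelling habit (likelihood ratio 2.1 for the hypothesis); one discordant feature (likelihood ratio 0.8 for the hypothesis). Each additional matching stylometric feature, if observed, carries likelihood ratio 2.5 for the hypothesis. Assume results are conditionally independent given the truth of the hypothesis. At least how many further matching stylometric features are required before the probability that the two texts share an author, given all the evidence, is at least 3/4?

4

Prior odds = 3/47.
Combined Bayes factor of the evidence already in hand = 2.1 × 0.8 = 1.68.
Odds after that evidence = (3/47) × 1.68 = 126/1175.
Target odds = 0.75/0.25 = 3.
Need 2.5ⁿ ≥ 3 ÷ (126/1175) = 1175/42.
2.5³ = 15.625 falls short of 1175/42 but 2.5⁴ = 39.0625 reaches it, so n = 4.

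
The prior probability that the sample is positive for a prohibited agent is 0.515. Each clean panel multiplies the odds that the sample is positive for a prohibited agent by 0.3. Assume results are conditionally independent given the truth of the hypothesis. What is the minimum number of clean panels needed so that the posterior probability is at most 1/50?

Prior odds: 0.515 ÷ 0.485 = 103/97.
Likelihood ratio per clean panel = 0.3.
Target posterior odds = 0.02/0.98 = 1/49.
Require 0.3ⁿ ≤ 1/49 ÷ (103/97) = 97/5047.
0.3³ = 0.027 is still above 97/5047 but 0.3⁴ = 0.0081 is at or below it, so n = 4.

4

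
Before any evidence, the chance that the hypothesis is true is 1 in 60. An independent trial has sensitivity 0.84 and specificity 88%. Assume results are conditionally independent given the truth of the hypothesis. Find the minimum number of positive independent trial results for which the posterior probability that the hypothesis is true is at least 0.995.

5

Prior odds: (1/60) ÷ (59/60) = 1/59.
False-positive rate = 1 − 0.88 = 0.12; likelihood ratio of a positive = 0.84/0.12 = 7.
Target odds: 0.995 ÷ 0.005 = 199.
Require 7ⁿ ≥ 199 ÷ (1/59) = 11741.
7⁴ = 2401 falls short of 11741 but 7⁵ = 16807 reaches it, so n = 5.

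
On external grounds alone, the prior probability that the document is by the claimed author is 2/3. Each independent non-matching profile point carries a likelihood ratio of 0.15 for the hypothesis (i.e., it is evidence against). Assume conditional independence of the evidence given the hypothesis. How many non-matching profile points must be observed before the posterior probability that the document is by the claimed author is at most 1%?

3

Prior odds: (2/3) ÷ (1/3) = 2.
Likelihood ratio per non-matching profile point = 0.15.
Target odds: 0.01 ÷ 0.99 = 1/99.
Need 2 × 0.15ⁿ ≤ 1/99, i.e. 0.15ⁿ ≤ 1/198.
0.15² = 0.0225 is still above 1/198 but 0.15³ = 0.003375 is at or below it, so n = 3.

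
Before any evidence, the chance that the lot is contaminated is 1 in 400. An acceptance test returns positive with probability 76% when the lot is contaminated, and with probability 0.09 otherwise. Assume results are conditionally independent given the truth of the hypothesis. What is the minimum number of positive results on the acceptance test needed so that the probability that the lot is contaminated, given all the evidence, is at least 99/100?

5

Prior odds: 0.0025 ÷ 0.9975 = 1/399.
Likelihood ratio of a positive result = 0.76/0.09 = 76/9.
Target odds: 0.99 ÷ 0.01 = 99.
Need (1/399) × (76/9)ⁿ ≥ 99, i.e. (76/9)ⁿ ≥ 39501.
(76/9)⁴ = 33362176/6561 falls short of 39501 but (76/9)⁵ ≈42939.3 reaches it, so n = 5.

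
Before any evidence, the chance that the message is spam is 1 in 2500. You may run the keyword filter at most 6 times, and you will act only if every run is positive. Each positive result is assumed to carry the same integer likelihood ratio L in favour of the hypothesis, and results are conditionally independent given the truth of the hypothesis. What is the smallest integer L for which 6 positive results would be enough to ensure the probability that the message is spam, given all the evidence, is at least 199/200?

9

Prior odds = 0.0004/0.9996 = 1/2499.
Target odds = 0.995/0.005 = 199.
Need L⁶ ≥ 199 ÷ (1/2499) = 497301.
8⁶ = 262144 < 497301 ≤ 531441 = 9⁶, so L = 9.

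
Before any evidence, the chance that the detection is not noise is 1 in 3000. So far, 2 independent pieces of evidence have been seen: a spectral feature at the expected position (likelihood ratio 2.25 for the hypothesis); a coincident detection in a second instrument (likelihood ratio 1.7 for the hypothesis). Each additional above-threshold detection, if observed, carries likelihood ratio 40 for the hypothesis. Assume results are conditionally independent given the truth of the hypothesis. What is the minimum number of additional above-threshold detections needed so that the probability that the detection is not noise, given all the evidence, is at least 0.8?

3

Prior odds = (1/3000)/(2999/3000) = 1/2999.
Combined Bayes factor of the evidence already in hand = 2.25 × 1.7 = 3.825.
Odds after that evidence = (1/2999) × 3.825 = 153/119960.
Target odds = 0.8/0.2 = 4.
Need 40ⁿ ≥ 4 ÷ (153/119960) = 479840/153.
40² = 1600 falls short of 479840/153 but 40³ = 64000 reaches it, so n = 3.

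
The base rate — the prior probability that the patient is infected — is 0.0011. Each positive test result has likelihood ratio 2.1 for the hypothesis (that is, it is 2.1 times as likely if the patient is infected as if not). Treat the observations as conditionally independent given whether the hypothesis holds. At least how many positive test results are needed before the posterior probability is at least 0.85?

Prior odds: 0.0011 ÷ 0.9989 = 11/9989.
Likelihood ratio per positive test result = 2.1.
Target posterior odds = 0.85/0.15 = 17/3.
Require 2.1ⁿ ≥ 17/3 ÷ (11/9989) = 169813/33.
2.1¹¹ ≈3502.78 falls short of 169813/33 but 2.1¹² ≈7355.83 reaches it, so n = 12.

12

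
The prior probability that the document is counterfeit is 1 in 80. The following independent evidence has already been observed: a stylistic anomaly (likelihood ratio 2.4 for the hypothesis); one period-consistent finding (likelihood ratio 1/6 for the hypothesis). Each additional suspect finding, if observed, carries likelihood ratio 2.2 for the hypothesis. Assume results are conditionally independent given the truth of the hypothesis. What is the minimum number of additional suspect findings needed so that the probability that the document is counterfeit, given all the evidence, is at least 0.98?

12

Prior odds = 0.0125/0.9875 = 1/79.
Combined Bayes factor of the evidence already in hand = 2.4 × (1/6) = 0.4.
Odds after that evidence = (1/79) × 0.4 = 2/395.
Target odds = 0.98/0.02 = 49.
Need 2.2ⁿ ≥ 49 ÷ (2/395) = 9677.5.
2.2¹¹ ≈5843.18 falls short of 9677.5 but 2.2¹² ≈12855 reaches it, so n = 12.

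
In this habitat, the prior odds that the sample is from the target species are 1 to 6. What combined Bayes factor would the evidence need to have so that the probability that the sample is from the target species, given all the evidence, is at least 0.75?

18

Prior odds = 1/6.
Target odds = 0.75/0.25 = 3.
Required Bayes factor = 3 ÷ (1/6) = 18.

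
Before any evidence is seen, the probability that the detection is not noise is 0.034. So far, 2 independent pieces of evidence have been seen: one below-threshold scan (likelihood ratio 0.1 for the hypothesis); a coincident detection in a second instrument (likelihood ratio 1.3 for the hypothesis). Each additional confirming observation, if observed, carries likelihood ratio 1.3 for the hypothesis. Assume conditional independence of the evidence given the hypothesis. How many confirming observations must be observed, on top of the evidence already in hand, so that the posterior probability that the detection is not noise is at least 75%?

25

Prior odds = 0.034/0.966 = 17/483.
Combined Bayes factor of the evidence already in hand = 0.1 × 1.3 = 0.13.
Odds after that evidence = (17/483) × 0.13 = 221/48300.
Target odds = 0.75/0.25 = 3.
Need 1.3ⁿ ≥ 3 ÷ (221/48300) = 144900/221.
1.3²⁴ ≈542.801 falls short of 144900/221 but 1.3²⁵ ≈705.641 reaches it, so n = 25.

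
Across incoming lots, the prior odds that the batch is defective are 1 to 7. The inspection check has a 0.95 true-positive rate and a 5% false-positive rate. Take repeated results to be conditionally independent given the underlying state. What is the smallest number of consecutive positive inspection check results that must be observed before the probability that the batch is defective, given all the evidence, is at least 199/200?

Prior odds = 1/7.
Likelihood ratio of a positive result = 0.95/0.05 = 19.
Target odds: 0.995 ÷ 0.005 = 199.
Require 19ⁿ ≥ 199 ÷ (1/7) = 1393.
19² = 361 falls short of 1393 but 19³ = 6859 reaches it, so n = 3.

3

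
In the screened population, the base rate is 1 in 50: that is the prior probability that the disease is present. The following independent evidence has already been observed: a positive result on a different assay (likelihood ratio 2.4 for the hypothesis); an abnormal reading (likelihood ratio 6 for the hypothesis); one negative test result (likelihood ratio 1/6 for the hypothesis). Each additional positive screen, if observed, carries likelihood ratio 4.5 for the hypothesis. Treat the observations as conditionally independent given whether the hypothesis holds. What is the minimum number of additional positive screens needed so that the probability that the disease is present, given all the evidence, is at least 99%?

6

Prior odds = 0.02/0.98 = 1/49.
Combined Bayes factor of the evidence already in hand = 2.4 × 6 × (1/6) = 2.4.
Odds after that evidence = (1/49) × 2.4 = 12/245.
Target odds = 0.99/0.01 = 99.
Need 4.5ⁿ ≥ 99 ÷ (12/245) = 2021.25.
4.5⁵ = 1845.28125 falls short of 2021.25 but 4.5⁶ = 8303.765625 reaches it, so n = 6.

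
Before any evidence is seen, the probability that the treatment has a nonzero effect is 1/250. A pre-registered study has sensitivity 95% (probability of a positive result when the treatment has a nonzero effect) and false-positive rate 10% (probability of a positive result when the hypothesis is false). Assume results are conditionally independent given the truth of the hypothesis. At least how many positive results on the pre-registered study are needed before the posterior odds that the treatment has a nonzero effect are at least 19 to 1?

4

Prior odds: 0.004 ÷ 0.996 = 1/249.
Likelihood ratio of a positive result = 0.95/0.1 = 9.5.
Target odds = 19.
Need (1/249) × 9.5ⁿ ≥ 19, i.e. 9.5ⁿ ≥ 4731.
9.5³ = 857.375 falls short of 4731 but 9.5⁴ = 8145.0625 reaches it, so n = 4.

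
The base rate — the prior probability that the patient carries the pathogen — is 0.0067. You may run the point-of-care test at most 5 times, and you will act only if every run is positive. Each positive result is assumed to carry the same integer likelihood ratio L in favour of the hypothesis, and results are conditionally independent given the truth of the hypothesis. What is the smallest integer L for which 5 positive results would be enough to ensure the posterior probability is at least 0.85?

4

Prior odds = 0.0067/0.9933 = 67/9933.
Target odds = 0.85/0.15 = 17/3.
Need L⁵ ≥ 17/3 ÷ (67/9933) = 56287/67.
3⁵ = 243 < 56287/67 ≤ 1024 = 4⁵, so L = 4.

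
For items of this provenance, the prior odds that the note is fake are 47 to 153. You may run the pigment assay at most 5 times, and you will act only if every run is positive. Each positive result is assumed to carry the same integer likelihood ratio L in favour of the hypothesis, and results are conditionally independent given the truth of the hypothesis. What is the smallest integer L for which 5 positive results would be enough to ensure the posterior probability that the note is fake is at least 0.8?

Prior odds = 47/153.
Target odds = 0.8/0.2 = 4.
Need L⁵ ≥ 4 ÷ (47/153) = 612/47.
1⁵ = 1 < 612/47 ≤ 32 = 2⁵, so L = 2.

2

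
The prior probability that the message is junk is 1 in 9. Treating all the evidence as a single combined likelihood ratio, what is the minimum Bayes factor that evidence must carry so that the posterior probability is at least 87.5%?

56

Prior odds = (1/9)/(8/9) = 0.125.
Target odds = 0.875/0.125 = 7.
Required Bayes factor = 7 ÷ 0.125 = 56.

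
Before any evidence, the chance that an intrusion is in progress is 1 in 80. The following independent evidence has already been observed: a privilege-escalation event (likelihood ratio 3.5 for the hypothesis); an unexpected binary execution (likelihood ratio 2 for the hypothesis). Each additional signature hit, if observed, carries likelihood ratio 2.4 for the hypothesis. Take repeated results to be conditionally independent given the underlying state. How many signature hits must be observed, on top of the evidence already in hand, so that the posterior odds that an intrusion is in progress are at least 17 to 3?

5

Prior odds = 0.0125/0.9875 = 1/79.
Combined Bayes factor of the evidence already in hand = 3.5 × 2 = 7.
Odds after that evidence = (1/79) × 7 = 7/79.
Target odds = 17/3.
Need 2.4ⁿ ≥ 17/3 ÷ (7/79) = 1343/21.
2.4⁴ = 33.1776 falls short of 1343/21 but 2.4⁵ = 79.62624 reaches it, so n = 5.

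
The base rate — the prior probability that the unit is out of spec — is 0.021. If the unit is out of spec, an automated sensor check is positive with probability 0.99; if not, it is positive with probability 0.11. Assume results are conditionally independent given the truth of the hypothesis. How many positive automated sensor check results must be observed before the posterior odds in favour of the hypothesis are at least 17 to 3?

3

Prior odds = 0.021/0.979 = 21/979.
Likelihood ratio of a positive = 0.99/0.11 = 9.
Target odds = 17/3.
Require 9ⁿ ≥ 17/3 ÷ (21/979) = 16643/63.
9² = 81 falls short of 16643/63 but 9³ = 729 reaches it, so n = 3.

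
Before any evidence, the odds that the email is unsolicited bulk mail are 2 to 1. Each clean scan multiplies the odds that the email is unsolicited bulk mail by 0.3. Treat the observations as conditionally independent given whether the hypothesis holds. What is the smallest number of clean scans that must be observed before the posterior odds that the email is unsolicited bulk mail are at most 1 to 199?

Prior odds = 2.
Likelihood ratio per clean scan = 0.3.
Target odds = 1/199.
Need 2 × 0.3ⁿ ≤ 1/199, i.e. 0.3ⁿ ≤ 1/398.
0.3⁴ = 0.0081 is still above 1/398 but 0.3⁵ = 243/100000 is at or below it, so n = 5.

5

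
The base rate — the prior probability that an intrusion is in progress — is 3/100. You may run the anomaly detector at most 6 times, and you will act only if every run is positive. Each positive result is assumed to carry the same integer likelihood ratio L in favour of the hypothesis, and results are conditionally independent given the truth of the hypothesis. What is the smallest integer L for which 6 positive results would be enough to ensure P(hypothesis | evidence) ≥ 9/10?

Prior odds = 0.03/0.97 = 3/97.
Target odds = 0.9/0.1 = 9.
Need L⁶ ≥ 9 ÷ (3/97) = 291.
2⁶ = 64 < 291 ≤ 729 = 3⁶, so L = 3.

3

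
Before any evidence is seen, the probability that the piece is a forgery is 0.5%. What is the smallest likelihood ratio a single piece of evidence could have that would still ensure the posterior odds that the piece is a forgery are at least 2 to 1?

Prior odds = 0.005/0.995 = 1/199.
Target odds = 2.
Required Bayes factor = 2 ÷ (1/199) = 398.

398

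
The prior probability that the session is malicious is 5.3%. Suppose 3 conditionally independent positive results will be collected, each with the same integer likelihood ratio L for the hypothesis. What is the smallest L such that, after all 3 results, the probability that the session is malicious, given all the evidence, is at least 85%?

Prior odds = 0.053/0.947 = 53/947.
Target odds = 0.85/0.15 = 17/3.
Need L³ ≥ 17/3 ÷ (53/947) = 16099/159.
4³ = 64 < 16099/159 ≤ 125 = 5³, so L = 5.

5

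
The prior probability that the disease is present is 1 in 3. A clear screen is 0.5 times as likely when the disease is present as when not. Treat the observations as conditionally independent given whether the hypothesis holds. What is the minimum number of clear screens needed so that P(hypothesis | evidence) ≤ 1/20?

4

Prior odds: (1/3) ÷ (2/3) = 0.5.
Likelihood ratio per clear screen = 0.5.
Target odds: 0.05 ÷ 0.95 = 1/19.
Need 0.5 × 0.5ⁿ ≤ 1/19, i.e. 0.5ⁿ ≤ 2/19.
0.5³ = 0.125 is still above 2/19 but 0.5⁴ = 0.0625 is at or below it, so n = 4.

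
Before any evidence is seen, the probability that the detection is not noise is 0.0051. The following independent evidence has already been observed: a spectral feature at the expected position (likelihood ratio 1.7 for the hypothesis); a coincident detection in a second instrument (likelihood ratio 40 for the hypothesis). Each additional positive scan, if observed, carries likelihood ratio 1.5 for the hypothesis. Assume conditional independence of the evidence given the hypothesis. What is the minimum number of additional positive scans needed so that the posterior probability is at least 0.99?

14

Prior odds = 0.0051/0.9949 = 51/9949.
Combined Bayes factor of the evidence already in hand = 1.7 × 40 = 68.
Odds after that evidence = (51/9949) × 68 = 3468/9949.
Target odds = 0.99/0.01 = 99.
Need 1.5ⁿ ≥ 99 ÷ (3468/9949) = 328317/1156.
1.5¹³ = 1594323/8192 falls short of 328317/1156 but 1.5¹⁴ = 4782969/16384 reaches it, so n = 14.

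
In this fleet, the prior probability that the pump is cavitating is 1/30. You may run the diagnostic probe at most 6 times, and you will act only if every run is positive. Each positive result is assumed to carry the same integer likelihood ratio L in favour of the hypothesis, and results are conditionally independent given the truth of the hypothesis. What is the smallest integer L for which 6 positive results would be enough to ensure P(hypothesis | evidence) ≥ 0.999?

Prior odds = (1/30)/(29/30) = 1/29.
Target odds = 0.999/0.001 = 999.
Need L⁶ ≥ 999 ÷ (1/29) = 28971.
5⁶ = 15625 < 28971 ≤ 46656 = 6⁶, so L = 6.

6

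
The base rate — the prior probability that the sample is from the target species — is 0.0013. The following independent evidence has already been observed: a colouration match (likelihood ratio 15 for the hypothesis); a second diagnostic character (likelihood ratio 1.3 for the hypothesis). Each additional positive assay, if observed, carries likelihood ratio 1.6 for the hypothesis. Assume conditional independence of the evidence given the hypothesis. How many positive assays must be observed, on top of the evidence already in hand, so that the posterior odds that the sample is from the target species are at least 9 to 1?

13

Prior odds = 0.0013/0.9987 = 13/9987.
Combined Bayes factor of the evidence already in hand = 15 × 1.3 = 19.5.
Odds after that evidence = (13/9987) × 19.5 = 169/6658.
Target odds = 9.
Need 1.6ⁿ ≥ 9 ÷ (169/6658) = 59922/169.
1.6¹² ≈281.475 falls short of 59922/169 but 1.6¹³ ≈450.36 reaches it, so n = 13.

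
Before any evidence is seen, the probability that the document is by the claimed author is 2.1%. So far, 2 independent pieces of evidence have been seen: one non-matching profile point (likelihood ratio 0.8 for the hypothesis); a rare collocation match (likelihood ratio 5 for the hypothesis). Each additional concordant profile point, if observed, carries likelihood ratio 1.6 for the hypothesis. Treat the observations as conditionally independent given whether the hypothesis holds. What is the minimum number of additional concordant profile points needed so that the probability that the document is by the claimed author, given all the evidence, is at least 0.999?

20

Prior odds = 0.021/0.979 = 21/979.
Combined Bayes factor of the evidence already in hand = 0.8 × 5 = 4.
Odds after that evidence = (21/979) × 4 = 84/979.
Target odds = 0.999/0.001 = 999.
Need 1.6ⁿ ≥ 999 ÷ (84/979) = 326007/28.
1.6¹⁹ ≈7555.79 falls short of 326007/28 but 1.6²⁰ ≈12089.3 reaches it, so n = 20.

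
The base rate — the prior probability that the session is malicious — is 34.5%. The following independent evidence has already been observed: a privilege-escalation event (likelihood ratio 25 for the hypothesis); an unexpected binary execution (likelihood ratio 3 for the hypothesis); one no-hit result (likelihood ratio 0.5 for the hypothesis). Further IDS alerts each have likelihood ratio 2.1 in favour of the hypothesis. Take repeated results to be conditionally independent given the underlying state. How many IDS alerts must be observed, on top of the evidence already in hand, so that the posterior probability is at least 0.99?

Prior odds = 0.345/0.655 = 69/131.
Combined Bayes factor of the evidence already in hand = 25 × 3 × 0.5 = 37.5.
Odds after that evidence = (69/131) × 37.5 = 5175/262.
Target odds = 0.99/0.01 = 99.
Need 2.1ⁿ ≥ 99 ÷ (5175/262) = 2882/575.
2.1² = 4.41 falls short of 2882/575 but 2.1³ = 9.261 reaches it, so n = 3.

3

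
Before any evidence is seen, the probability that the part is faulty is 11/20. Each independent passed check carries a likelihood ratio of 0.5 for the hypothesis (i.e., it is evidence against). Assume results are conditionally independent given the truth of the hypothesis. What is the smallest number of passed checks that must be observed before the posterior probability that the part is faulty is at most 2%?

6

Prior odds = 0.55/0.45 = 11/9.
Likelihood ratio per passed check = 0.5.
Target posterior odds = 0.02/0.98 = 1/49.
Need (11/9) × 0.5ⁿ ≤ 1/49, i.e. 0.5ⁿ ≤ 9/539.
0.5⁵ = 0.03125 is still above 9/539 but 0.5⁶ = 0.015625 is at or below it, so n = 6.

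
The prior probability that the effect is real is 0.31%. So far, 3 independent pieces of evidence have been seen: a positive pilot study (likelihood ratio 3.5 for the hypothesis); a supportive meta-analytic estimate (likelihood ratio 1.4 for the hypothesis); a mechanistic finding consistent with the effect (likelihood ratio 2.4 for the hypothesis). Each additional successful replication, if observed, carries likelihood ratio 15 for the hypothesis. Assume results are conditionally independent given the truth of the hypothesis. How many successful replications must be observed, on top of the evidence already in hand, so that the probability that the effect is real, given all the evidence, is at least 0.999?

4

Prior odds = 0.0031/0.9969 = 31/9969.
Combined Bayes factor of the evidence already in hand = 3.5 × 1.4 × 2.4 = 11.76.
Odds after that evidence = (31/9969) × 11.76 = 3038/83075.
Target odds = 0.999/0.001 = 999.
Need 15ⁿ ≥ 999 ÷ (3038/83075) = 82991925/3038.
15³ = 3375 falls short of 82991925/3038 but 15⁴ = 50625 reaches it, so n = 4.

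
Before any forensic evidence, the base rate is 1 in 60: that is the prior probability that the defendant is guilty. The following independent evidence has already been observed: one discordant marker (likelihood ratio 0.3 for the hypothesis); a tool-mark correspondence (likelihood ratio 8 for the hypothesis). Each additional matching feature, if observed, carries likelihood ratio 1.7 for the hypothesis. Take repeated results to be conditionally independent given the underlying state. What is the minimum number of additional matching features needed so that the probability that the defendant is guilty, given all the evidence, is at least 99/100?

15

Prior odds = (1/60)/(59/60) = 1/59.
Combined Bayes factor of the evidence already in hand = 0.3 × 8 = 2.4.
Odds after that evidence = (1/59) × 2.4 = 12/295.
Target odds = 0.99/0.01 = 99.
Need 1.7ⁿ ≥ 99 ÷ (12/295) = 2433.75.
1.7¹⁴ ≈1683.78 falls short of 2433.75 but 1.7¹⁵ ≈2862.42 reaches it, so n = 15.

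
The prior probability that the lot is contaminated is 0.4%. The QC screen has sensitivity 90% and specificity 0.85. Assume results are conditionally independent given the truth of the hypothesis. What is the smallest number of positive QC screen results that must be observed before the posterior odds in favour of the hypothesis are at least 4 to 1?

4

Prior odds: 0.004 ÷ 0.996 = 1/249.
False-positive rate = 1 − 0.85 = 0.15; likelihood ratio of a positive = 0.9/0.15 = 6.
Target odds = 4.
Require 6ⁿ ≥ 4 ÷ (1/249) = 996.
6³ = 216 falls short of 996 but 6⁴ = 1296 reaches it, so n = 4.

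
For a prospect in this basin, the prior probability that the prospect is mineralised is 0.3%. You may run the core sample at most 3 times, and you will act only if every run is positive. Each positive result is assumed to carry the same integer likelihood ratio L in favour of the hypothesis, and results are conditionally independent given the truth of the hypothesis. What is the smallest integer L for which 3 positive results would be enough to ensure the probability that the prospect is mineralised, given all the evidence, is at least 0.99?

33

Prior odds = 0.003/0.997 = 3/997.
Target odds = 0.99/0.01 = 99.
Need L³ ≥ 99 ÷ (3/997) = 32901.
32³ = 32768 < 32901 ≤ 35937 = 33³, so L = 33.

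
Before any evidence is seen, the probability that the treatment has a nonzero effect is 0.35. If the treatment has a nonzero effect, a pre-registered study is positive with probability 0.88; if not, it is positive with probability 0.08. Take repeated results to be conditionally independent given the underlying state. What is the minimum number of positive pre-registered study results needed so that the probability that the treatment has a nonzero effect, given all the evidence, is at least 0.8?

Prior odds = 0.35/0.65 = 7/13.
Likelihood ratio of a positive = 0.88/0.08 = 11.
Target posterior odds = 0.8/0.2 = 4.
Require 11ⁿ ≥ 4 ÷ (7/13) = 52/7.
11¹ = 11, which meets the required 52/7; so n = 1.

1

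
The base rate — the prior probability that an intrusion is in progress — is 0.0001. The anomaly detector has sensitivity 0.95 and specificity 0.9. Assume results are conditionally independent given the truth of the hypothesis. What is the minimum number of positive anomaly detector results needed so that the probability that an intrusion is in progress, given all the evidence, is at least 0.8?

Prior odds: 0.0001 ÷ 0.9999 = 1/9999.
False-positive rate = 1 − 0.9 = 0.1; likelihood ratio of a positive = 0.95/0.1 = 9.5.
Target posterior odds = 0.8/0.2 = 4.
Need (1/9999) × 9.5ⁿ ≥ 4, i.e. 9.5ⁿ ≥ 39996.
9.5⁴ = 8145.0625 falls short of 39996 but 9.5⁵ = 77378.09375 reaches it, so n = 5.

5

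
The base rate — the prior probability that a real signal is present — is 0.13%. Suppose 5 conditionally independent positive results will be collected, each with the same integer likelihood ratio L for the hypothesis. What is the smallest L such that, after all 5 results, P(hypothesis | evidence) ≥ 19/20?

Prior odds = 0.0013/0.9987 = 13/9987.
Target odds = 0.95/0.05 = 19.
Need L⁵ ≥ 19 ÷ (13/9987) = 189753/13.
6⁵ = 7776 < 189753/13 ≤ 16807 = 7⁵, so L = 7.

7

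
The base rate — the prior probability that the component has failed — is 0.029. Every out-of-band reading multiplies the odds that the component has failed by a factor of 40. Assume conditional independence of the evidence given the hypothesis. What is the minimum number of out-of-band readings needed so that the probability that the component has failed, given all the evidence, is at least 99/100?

Prior odds = 0.029/0.971 = 29/971.
Likelihood ratio per out-of-band reading = 40.
Target odds: 0.99 ÷ 0.01 = 99.
Need (29/971) × 40ⁿ ≥ 99, i.e. 40ⁿ ≥ 96129/29.
40² = 1600 falls short of 96129/29 but 40³ = 64000 reaches it, so n = 3.

3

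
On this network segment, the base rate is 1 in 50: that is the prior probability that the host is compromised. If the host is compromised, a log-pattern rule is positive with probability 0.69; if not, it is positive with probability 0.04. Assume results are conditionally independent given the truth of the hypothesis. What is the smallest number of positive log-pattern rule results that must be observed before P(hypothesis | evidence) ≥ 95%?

Prior odds: 0.02 ÷ 0.98 = 1/49.
Likelihood ratio of a positive = 0.69/0.04 = 17.25.
Target odds: 0.95 ÷ 0.05 = 19.
Require 17.25ⁿ ≥ 19 ÷ (1/49) = 931.
17.25² = 297.5625 falls short of 931 but 17.25³ = 5132.953125 reaches it, so n = 3.

3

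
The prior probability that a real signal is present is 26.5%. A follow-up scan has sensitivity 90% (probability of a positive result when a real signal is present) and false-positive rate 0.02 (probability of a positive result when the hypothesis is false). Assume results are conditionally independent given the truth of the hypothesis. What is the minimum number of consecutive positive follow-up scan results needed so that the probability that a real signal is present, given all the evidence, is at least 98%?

2

Prior odds: 0.265 ÷ 0.735 = 53/147.
Likelihood ratio of a positive result = 0.9/0.02 = 45.
Target posterior odds = 0.98/0.02 = 49.
Need (53/147) × 45ⁿ ≥ 49, i.e. 45ⁿ ≥ 7203/53.
45¹ = 45 falls short of 7203/53 but 45² = 2025 reaches it, so n = 2.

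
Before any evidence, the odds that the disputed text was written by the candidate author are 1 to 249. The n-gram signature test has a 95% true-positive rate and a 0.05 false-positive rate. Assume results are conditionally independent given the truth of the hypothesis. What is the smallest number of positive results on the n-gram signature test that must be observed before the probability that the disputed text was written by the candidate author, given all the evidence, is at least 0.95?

Prior odds = 1/249.
Likelihood ratio of a positive result = 0.95/0.05 = 19.
Target posterior odds = 0.95/0.05 = 19.
Require 19ⁿ ≥ 19 ÷ (1/249) = 4731.
19² = 361 falls short of 4731 but 19³ = 6859 reaches it, so n = 3.

3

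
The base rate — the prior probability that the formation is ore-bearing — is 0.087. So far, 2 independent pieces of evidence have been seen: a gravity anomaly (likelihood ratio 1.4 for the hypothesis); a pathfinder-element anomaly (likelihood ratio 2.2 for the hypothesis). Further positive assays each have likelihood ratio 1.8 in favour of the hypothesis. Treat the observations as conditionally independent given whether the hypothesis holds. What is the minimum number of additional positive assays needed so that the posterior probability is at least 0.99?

Prior odds = 0.087/0.913 = 87/913.
Combined Bayes factor of the evidence already in hand = 1.4 × 2.2 = 3.08.
Odds after that evidence = (87/913) × 3.08 = 609/2075.
Target odds = 0.99/0.01 = 99.
Need 1.8ⁿ ≥ 99 ÷ (609/2075) = 68475/203.
1.8⁹ = 387420489/1953125 falls short of 68475/203 but 1.8¹⁰ ≈357.047 reaches it, so n = 10.

10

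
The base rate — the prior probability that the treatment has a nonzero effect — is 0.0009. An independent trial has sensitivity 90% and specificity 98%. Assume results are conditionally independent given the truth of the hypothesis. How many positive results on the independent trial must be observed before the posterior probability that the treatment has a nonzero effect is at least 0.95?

3

Prior odds = 0.0009/0.9991 = 9/9991.
False-positive rate = 1 − 0.98 = 0.02; likelihood ratio of a positive = 0.9/0.02 = 45.
Target odds: 0.95 ÷ 0.05 = 19.
Require 45ⁿ ≥ 19 ÷ (9/9991) = 189829/9.
45² = 2025 falls short of 189829/9 but 45³ = 91125 reaches it, so n = 3.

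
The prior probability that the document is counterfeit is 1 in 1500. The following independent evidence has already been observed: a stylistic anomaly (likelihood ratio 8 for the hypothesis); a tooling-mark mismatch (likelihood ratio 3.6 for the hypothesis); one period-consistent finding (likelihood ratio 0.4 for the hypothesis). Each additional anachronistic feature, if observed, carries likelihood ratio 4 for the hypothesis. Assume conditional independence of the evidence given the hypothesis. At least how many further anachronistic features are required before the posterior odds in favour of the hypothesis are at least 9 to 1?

Prior odds = (1/1500)/(1499/1500) = 1/1499.
Combined Bayes factor of the evidence already in hand = 8 × 3.6 × 0.4 = 11.52.
Odds after that evidence = (1/1499) × 11.52 = 288/37475.
Target odds = 9.
Need 4ⁿ ≥ 9 ÷ (288/37475) = 1171.09375.
4⁵ = 1024 falls short of 1171.09375 but 4⁶ = 4096 reaches it, so n = 6.

6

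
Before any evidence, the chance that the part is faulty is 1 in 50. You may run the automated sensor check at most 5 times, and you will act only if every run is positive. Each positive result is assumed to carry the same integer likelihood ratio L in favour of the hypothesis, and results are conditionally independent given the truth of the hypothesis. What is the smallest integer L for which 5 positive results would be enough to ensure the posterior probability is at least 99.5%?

Prior odds = 0.02/0.98 = 1/49.
Target odds = 0.995/0.005 = 199.
Need L⁵ ≥ 199 ÷ (1/49) = 9751.
6⁵ = 7776 < 9751 ≤ 16807 = 7⁵, so L = 7.

7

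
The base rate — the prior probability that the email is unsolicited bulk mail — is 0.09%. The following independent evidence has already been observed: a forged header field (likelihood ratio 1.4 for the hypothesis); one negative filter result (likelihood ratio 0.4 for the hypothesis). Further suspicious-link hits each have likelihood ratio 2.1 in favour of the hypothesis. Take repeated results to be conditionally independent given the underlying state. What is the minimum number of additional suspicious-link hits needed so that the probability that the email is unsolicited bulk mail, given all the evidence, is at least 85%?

13

Prior odds = 0.0009/0.9991 = 9/9991.
Combined Bayes factor of the evidence already in hand = 1.4 × 0.4 = 0.56.
Odds after that evidence = (9/9991) × 0.56 = 126/249775.
Target odds = 0.85/0.15 = 17/3.
Need 2.1ⁿ ≥ 17/3 ÷ (126/249775) = 4246175/378.
2.1¹² ≈7355.83 falls short of 4246175/378 but 2.1¹³ ≈15447.2 reaches it, so n = 13.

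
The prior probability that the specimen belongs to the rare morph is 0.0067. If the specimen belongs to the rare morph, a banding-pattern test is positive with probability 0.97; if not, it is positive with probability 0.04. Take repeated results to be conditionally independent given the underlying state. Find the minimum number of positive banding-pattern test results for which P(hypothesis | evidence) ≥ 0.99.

4

Prior odds = 0.0067/0.9933 = 67/9933.
Likelihood ratio of a positive = 0.97/0.04 = 24.25.
Target odds: 0.99 ÷ 0.01 = 99.
Need (67/9933) × 24.25ⁿ ≥ 99, i.e. 24.25ⁿ ≥ 983367/67.
24.25³ = 912673/64 falls short of 983367/67 but 24.25⁴ = 88529281/256 reaches it, so n = 4.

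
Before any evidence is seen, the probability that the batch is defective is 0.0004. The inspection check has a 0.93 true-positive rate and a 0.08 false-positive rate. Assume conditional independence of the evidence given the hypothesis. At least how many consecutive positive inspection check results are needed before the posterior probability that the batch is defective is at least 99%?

Prior odds = 0.0004/0.9996 = 1/2499.
Likelihood ratio of a positive result = 0.93/0.08 = 11.625.
Target posterior odds = 0.99/0.01 = 99.
Need (1/2499) × 11.625ⁿ ≥ 99, i.e. 11.625ⁿ ≥ 247401.
11.625⁵ ≈212307 falls short of 247401 but 11.625⁶ ≈2.46807e+06 reaches it, so n = 6.

6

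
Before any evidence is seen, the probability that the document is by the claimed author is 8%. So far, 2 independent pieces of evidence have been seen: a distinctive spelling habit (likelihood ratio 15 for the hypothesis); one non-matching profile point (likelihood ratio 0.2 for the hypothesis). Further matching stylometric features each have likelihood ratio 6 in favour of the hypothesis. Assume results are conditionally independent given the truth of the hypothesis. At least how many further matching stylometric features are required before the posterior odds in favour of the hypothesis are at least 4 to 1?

2

Prior odds = 0.08/0.92 = 2/23.
Combined Bayes factor of the evidence already in hand = 15 × 0.2 = 3.
Odds after that evidence = (2/23) × 3 = 6/23.
Target odds = 4.
Need 6ⁿ ≥ 4 ÷ (6/23) = 46/3.
6¹ = 6 falls short of 46/3 but 6² = 36 reaches it, so n = 2.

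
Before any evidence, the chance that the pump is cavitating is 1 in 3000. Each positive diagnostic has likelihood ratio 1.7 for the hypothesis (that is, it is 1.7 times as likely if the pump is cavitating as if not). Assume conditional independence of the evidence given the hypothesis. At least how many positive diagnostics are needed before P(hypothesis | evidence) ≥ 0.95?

Prior odds: (1/3000) ÷ (2999/3000) = 1/2999.
Likelihood ratio per positive diagnostic = 1.7.
Target posterior odds = 0.95/0.05 = 19.
Require 1.7ⁿ ≥ 19 ÷ (1/2999) = 56981.
1.7²⁰ ≈40642.3 falls short of 56981 but 1.7²¹ ≈69091.9 reaches it, so n = 21.

21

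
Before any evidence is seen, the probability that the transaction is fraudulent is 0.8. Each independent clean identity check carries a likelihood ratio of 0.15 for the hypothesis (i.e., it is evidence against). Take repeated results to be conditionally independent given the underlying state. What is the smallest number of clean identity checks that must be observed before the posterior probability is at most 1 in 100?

Prior odds = 0.8/0.2 = 4.
Likelihood ratio per clean identity check = 0.15.
Target posterior odds = 0.01/0.99 = 1/99.
Require 0.15ⁿ ≤ 1/99 ÷ 4 = 1/396.
0.15³ = 0.003375 is still above 1/396 but 0.15⁴ = 81/160000 is at or below it, so n = 4.

4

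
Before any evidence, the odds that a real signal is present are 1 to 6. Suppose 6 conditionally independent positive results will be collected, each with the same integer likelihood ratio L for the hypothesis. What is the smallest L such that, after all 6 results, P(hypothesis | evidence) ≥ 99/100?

Prior odds = 1/6.
Target odds = 0.99/0.01 = 99.
Need L⁶ ≥ 99 ÷ (1/6) = 594.
2⁶ = 64 < 594 ≤ 729 = 3⁶, so L = 3.

3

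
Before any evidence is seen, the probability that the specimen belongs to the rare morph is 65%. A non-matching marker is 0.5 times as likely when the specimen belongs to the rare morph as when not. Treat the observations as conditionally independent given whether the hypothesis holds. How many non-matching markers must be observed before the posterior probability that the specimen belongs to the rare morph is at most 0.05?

Prior odds: 0.65 ÷ 0.35 = 13/7.
Likelihood ratio per non-matching marker = 0.5.
Target odds: 0.05 ÷ 0.95 = 1/19.
Need (13/7) × 0.5ⁿ ≤ 1/19, i.e. 0.5ⁿ ≤ 7/247.
0.5⁵ = 0.03125 is still above 7/247 but 0.5⁶ = 0.015625 is at or below it, so n = 6.

6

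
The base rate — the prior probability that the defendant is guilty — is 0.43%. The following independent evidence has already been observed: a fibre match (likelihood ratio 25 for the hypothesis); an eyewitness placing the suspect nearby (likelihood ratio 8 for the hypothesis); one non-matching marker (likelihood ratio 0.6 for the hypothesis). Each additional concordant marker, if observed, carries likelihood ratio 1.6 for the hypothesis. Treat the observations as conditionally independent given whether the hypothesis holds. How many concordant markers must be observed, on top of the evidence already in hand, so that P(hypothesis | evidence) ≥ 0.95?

Prior odds = 0.0043/0.9957 = 43/9957.
Combined Bayes factor of the evidence already in hand = 25 × 8 × 0.6 = 120.
Odds after that evidence = (43/9957) × 120 = 1720/3319.
Target odds = 0.95/0.05 = 19.
Need 1.6ⁿ ≥ 19 ÷ (1720/3319) = 63061/1720.
1.6⁷ = 2097152/78125 falls short of 63061/1720 but 1.6⁸ = 16777216/390625 reaches it, so n = 8.

8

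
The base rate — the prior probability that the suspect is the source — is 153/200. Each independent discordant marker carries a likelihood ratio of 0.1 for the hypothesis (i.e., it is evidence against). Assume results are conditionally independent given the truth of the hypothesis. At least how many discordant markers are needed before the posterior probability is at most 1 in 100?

3

Prior odds: 0.765 ÷ 0.235 = 153/47.
Likelihood ratio per discordant marker = 0.1.
Target odds: 0.01 ÷ 0.99 = 1/99.
Require 0.1ⁿ ≤ 1/99 ÷ (153/47) = 47/15147.
0.1² = 0.01 is still above 47/15147 but 0.1³ = 0.001 is at or below it, so n = 3.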